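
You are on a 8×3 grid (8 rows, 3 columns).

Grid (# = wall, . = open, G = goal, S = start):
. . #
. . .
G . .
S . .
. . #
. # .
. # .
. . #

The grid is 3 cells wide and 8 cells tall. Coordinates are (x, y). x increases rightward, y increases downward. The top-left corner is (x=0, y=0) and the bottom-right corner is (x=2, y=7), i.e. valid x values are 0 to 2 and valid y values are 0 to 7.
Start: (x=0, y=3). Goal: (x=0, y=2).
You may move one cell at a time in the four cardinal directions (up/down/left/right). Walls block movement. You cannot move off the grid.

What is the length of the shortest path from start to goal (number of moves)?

Answer: Shortest path length: 1

Derivation:
BFS from (x=0, y=3) until reaching (x=0, y=2):
  Distance 0: (x=0, y=3)
  Distance 1: (x=0, y=2), (x=1, y=3), (x=0, y=4)  <- goal reached here
One shortest path (1 moves): (x=0, y=3) -> (x=0, y=2)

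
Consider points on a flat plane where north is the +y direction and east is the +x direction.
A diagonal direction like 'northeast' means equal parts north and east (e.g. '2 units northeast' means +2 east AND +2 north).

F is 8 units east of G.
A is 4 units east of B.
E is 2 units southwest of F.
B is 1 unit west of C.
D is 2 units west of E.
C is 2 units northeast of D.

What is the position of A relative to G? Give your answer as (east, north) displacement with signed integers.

Answer: A is at (east=9, north=0) relative to G.

Derivation:
Place G at the origin (east=0, north=0).
  F is 8 units east of G: delta (east=+8, north=+0); F at (east=8, north=0).
  E is 2 units southwest of F: delta (east=-2, north=-2); E at (east=6, north=-2).
  D is 2 units west of E: delta (east=-2, north=+0); D at (east=4, north=-2).
  C is 2 units northeast of D: delta (east=+2, north=+2); C at (east=6, north=0).
  B is 1 unit west of C: delta (east=-1, north=+0); B at (east=5, north=0).
  A is 4 units east of B: delta (east=+4, north=+0); A at (east=9, north=0).
Therefore A relative to G: (east=9, north=0).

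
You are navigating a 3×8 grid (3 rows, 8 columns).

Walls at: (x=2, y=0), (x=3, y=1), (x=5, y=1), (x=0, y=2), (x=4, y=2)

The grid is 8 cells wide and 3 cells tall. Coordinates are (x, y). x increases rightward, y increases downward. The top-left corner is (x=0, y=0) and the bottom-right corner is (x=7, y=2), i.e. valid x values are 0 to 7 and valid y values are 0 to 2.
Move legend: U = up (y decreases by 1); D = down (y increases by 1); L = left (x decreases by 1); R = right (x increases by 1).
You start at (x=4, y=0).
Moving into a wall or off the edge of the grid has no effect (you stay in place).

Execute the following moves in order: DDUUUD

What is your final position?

Answer: Final position: (x=4, y=1)

Derivation:
Start: (x=4, y=0)
  D (down): (x=4, y=0) -> (x=4, y=1)
  D (down): blocked, stay at (x=4, y=1)
  U (up): (x=4, y=1) -> (x=4, y=0)
  U (up): blocked, stay at (x=4, y=0)
  U (up): blocked, stay at (x=4, y=0)
  D (down): (x=4, y=0) -> (x=4, y=1)
Final: (x=4, y=1)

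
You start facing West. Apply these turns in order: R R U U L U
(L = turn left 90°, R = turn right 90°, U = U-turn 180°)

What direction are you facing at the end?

Start: West
  R (right (90° clockwise)) -> North
  R (right (90° clockwise)) -> East
  U (U-turn (180°)) -> West
  U (U-turn (180°)) -> East
  L (left (90° counter-clockwise)) -> North
  U (U-turn (180°)) -> South
Final: South

Answer: Final heading: South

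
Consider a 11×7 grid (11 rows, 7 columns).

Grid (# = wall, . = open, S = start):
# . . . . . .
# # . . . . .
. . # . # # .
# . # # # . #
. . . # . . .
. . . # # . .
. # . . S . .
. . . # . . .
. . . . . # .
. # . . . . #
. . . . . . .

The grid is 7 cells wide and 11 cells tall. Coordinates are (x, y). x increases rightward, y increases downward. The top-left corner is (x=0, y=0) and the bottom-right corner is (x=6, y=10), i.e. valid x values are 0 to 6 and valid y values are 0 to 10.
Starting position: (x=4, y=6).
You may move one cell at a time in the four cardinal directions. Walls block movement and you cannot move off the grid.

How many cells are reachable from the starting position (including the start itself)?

BFS flood-fill from (x=4, y=6):
  Distance 0: (x=4, y=6)
  Distance 1: (x=3, y=6), (x=5, y=6), (x=4, y=7)
  Distance 2: (x=5, y=5), (x=2, y=6), (x=6, y=6), (x=5, y=7), (x=4, y=8)
  Distance 3: (x=5, y=4), (x=2, y=5), (x=6, y=5), (x=2, y=7), (x=6, y=7), (x=3, y=8), (x=4, y=9)
  Distance 4: (x=5, y=3), (x=2, y=4), (x=4, y=4), (x=6, y=4), (x=1, y=5), (x=1, y=7), (x=2, y=8), (x=6, y=8), (x=3, y=9), (x=5, y=9), (x=4, y=10)
  Distance 5: (x=1, y=4), (x=0, y=5), (x=0, y=7), (x=1, y=8), (x=2, y=9), (x=3, y=10), (x=5, y=10)
  Distance 6: (x=1, y=3), (x=0, y=4), (x=0, y=6), (x=0, y=8), (x=2, y=10), (x=6, y=10)
  Distance 7: (x=1, y=2), (x=0, y=9), (x=1, y=10)
  Distance 8: (x=0, y=2), (x=0, y=10)
Total reachable: 45 (grid has 58 open cells total)

Answer: Reachable cells: 45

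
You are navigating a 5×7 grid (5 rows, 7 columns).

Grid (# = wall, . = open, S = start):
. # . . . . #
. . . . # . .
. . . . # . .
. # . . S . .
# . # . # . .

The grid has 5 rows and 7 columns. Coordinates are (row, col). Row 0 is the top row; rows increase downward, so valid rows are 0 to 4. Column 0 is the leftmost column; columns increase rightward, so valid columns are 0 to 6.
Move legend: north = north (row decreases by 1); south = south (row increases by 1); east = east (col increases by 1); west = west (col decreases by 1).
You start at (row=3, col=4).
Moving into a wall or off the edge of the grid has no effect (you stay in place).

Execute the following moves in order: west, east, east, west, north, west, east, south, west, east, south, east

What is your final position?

Answer: Final position: (row=3, col=5)

Derivation:
Start: (row=3, col=4)
  west (west): (row=3, col=4) -> (row=3, col=3)
  east (east): (row=3, col=3) -> (row=3, col=4)
  east (east): (row=3, col=4) -> (row=3, col=5)
  west (west): (row=3, col=5) -> (row=3, col=4)
  north (north): blocked, stay at (row=3, col=4)
  west (west): (row=3, col=4) -> (row=3, col=3)
  east (east): (row=3, col=3) -> (row=3, col=4)
  south (south): blocked, stay at (row=3, col=4)
  west (west): (row=3, col=4) -> (row=3, col=3)
  east (east): (row=3, col=3) -> (row=3, col=4)
  south (south): blocked, stay at (row=3, col=4)
  east (east): (row=3, col=4) -> (row=3, col=5)
Final: (row=3, col=5)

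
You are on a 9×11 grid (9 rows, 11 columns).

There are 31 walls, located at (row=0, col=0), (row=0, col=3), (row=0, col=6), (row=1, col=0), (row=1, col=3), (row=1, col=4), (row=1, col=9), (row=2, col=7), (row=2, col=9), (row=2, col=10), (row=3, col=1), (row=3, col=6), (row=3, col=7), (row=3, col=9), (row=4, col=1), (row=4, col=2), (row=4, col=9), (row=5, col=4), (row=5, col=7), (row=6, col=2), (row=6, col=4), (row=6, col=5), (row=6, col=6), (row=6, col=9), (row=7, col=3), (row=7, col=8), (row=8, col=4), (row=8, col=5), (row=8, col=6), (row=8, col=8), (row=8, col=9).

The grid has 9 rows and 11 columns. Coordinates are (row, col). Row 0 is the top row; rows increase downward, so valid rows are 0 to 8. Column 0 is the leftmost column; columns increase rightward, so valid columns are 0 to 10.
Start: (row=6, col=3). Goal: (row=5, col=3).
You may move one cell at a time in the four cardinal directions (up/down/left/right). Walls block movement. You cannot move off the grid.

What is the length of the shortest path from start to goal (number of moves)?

BFS from (row=6, col=3) until reaching (row=5, col=3):
  Distance 0: (row=6, col=3)
  Distance 1: (row=5, col=3)  <- goal reached here
One shortest path (1 moves): (row=6, col=3) -> (row=5, col=3)

Answer: Shortest path length: 1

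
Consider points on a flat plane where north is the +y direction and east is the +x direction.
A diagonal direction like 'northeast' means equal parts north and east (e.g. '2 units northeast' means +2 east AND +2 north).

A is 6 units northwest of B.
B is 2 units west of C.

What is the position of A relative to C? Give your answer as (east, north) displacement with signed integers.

Answer: A is at (east=-8, north=6) relative to C.

Derivation:
Place C at the origin (east=0, north=0).
  B is 2 units west of C: delta (east=-2, north=+0); B at (east=-2, north=0).
  A is 6 units northwest of B: delta (east=-6, north=+6); A at (east=-8, north=6).
Therefore A relative to C: (east=-8, north=6).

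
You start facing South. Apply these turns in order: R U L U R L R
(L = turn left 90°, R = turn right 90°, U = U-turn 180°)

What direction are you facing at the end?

Answer: Final heading: West

Derivation:
Start: South
  R (right (90° clockwise)) -> West
  U (U-turn (180°)) -> East
  L (left (90° counter-clockwise)) -> North
  U (U-turn (180°)) -> South
  R (right (90° clockwise)) -> West
  L (left (90° counter-clockwise)) -> South
  R (right (90° clockwise)) -> West
Final: West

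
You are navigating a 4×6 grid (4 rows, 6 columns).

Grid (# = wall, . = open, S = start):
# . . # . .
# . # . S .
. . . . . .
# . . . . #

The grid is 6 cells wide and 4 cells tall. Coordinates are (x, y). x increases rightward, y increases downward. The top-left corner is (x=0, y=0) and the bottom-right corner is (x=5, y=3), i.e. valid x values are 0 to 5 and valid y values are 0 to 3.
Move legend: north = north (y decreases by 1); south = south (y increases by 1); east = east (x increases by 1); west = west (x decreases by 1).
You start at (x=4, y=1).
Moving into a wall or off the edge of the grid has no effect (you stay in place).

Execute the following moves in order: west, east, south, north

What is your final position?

Start: (x=4, y=1)
  west (west): (x=4, y=1) -> (x=3, y=1)
  east (east): (x=3, y=1) -> (x=4, y=1)
  south (south): (x=4, y=1) -> (x=4, y=2)
  north (north): (x=4, y=2) -> (x=4, y=1)
Final: (x=4, y=1)

Answer: Final position: (x=4, y=1)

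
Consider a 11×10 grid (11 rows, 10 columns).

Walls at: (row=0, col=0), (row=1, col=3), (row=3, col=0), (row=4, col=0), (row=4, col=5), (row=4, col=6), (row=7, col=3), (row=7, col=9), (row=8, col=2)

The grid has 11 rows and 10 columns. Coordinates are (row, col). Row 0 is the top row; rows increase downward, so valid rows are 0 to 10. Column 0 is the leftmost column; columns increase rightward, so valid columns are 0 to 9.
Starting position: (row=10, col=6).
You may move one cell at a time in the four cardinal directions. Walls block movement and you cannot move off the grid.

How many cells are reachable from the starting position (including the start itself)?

Answer: Reachable cells: 101

Derivation:
BFS flood-fill from (row=10, col=6):
  Distance 0: (row=10, col=6)
  Distance 1: (row=9, col=6), (row=10, col=5), (row=10, col=7)
  Distance 2: (row=8, col=6), (row=9, col=5), (row=9, col=7), (row=10, col=4), (row=10, col=8)
  Distance 3: (row=7, col=6), (row=8, col=5), (row=8, col=7), (row=9, col=4), (row=9, col=8), (row=10, col=3), (row=10, col=9)
  Distance 4: (row=6, col=6), (row=7, col=5), (row=7, col=7), (row=8, col=4), (row=8, col=8), (row=9, col=3), (row=9, col=9), (row=10, col=2)
  Distance 5: (row=5, col=6), (row=6, col=5), (row=6, col=7), (row=7, col=4), (row=7, col=8), (row=8, col=3), (row=8, col=9), (row=9, col=2), (row=10, col=1)
  Distance 6: (row=5, col=5), (row=5, col=7), (row=6, col=4), (row=6, col=8), (row=9, col=1), (row=10, col=0)
  Distance 7: (row=4, col=7), (row=5, col=4), (row=5, col=8), (row=6, col=3), (row=6, col=9), (row=8, col=1), (row=9, col=0)
  Distance 8: (row=3, col=7), (row=4, col=4), (row=4, col=8), (row=5, col=3), (row=5, col=9), (row=6, col=2), (row=7, col=1), (row=8, col=0)
  Distance 9: (row=2, col=7), (row=3, col=4), (row=3, col=6), (row=3, col=8), (row=4, col=3), (row=4, col=9), (row=5, col=2), (row=6, col=1), (row=7, col=0), (row=7, col=2)
  Distance 10: (row=1, col=7), (row=2, col=4), (row=2, col=6), (row=2, col=8), (row=3, col=3), (row=3, col=5), (row=3, col=9), (row=4, col=2), (row=5, col=1), (row=6, col=0)
  Distance 11: (row=0, col=7), (row=1, col=4), (row=1, col=6), (row=1, col=8), (row=2, col=3), (row=2, col=5), (row=2, col=9), (row=3, col=2), (row=4, col=1), (row=5, col=0)
  Distance 12: (row=0, col=4), (row=0, col=6), (row=0, col=8), (row=1, col=5), (row=1, col=9), (row=2, col=2), (row=3, col=1)
  Distance 13: (row=0, col=3), (row=0, col=5), (row=0, col=9), (row=1, col=2), (row=2, col=1)
  Distance 14: (row=0, col=2), (row=1, col=1), (row=2, col=0)
  Distance 15: (row=0, col=1), (row=1, col=0)
Total reachable: 101 (grid has 101 open cells total)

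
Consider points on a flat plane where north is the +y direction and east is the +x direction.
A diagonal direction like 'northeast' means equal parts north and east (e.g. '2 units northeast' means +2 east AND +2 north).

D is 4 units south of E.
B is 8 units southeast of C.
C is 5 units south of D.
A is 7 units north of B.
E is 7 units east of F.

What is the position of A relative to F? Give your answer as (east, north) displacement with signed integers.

Place F at the origin (east=0, north=0).
  E is 7 units east of F: delta (east=+7, north=+0); E at (east=7, north=0).
  D is 4 units south of E: delta (east=+0, north=-4); D at (east=7, north=-4).
  C is 5 units south of D: delta (east=+0, north=-5); C at (east=7, north=-9).
  B is 8 units southeast of C: delta (east=+8, north=-8); B at (east=15, north=-17).
  A is 7 units north of B: delta (east=+0, north=+7); A at (east=15, north=-10).
Therefore A relative to F: (east=15, north=-10).

Answer: A is at (east=15, north=-10) relative to F.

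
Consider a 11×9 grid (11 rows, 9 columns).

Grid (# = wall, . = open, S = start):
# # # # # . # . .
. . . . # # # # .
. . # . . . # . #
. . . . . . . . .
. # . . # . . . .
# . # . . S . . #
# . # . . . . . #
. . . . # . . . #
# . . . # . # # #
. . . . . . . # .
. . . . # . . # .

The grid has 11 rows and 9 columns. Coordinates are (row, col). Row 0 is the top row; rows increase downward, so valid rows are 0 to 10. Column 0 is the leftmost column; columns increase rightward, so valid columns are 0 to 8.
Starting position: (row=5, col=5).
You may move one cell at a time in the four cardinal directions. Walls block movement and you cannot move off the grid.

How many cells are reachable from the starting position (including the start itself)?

BFS flood-fill from (row=5, col=5):
  Distance 0: (row=5, col=5)
  Distance 1: (row=4, col=5), (row=5, col=4), (row=5, col=6), (row=6, col=5)
  Distance 2: (row=3, col=5), (row=4, col=6), (row=5, col=3), (row=5, col=7), (row=6, col=4), (row=6, col=6), (row=7, col=5)
  Distance 3: (row=2, col=5), (row=3, col=4), (row=3, col=6), (row=4, col=3), (row=4, col=7), (row=6, col=3), (row=6, col=7), (row=7, col=6), (row=8, col=5)
  Distance 4: (row=2, col=4), (row=3, col=3), (row=3, col=7), (row=4, col=2), (row=4, col=8), (row=7, col=3), (row=7, col=7), (row=9, col=5)
  Distance 5: (row=2, col=3), (row=2, col=7), (row=3, col=2), (row=3, col=8), (row=7, col=2), (row=8, col=3), (row=9, col=4), (row=9, col=6), (row=10, col=5)
  Distance 6: (row=1, col=3), (row=3, col=1), (row=7, col=1), (row=8, col=2), (row=9, col=3), (row=10, col=6)
  Distance 7: (row=1, col=2), (row=2, col=1), (row=3, col=0), (row=6, col=1), (row=7, col=0), (row=8, col=1), (row=9, col=2), (row=10, col=3)
  Distance 8: (row=1, col=1), (row=2, col=0), (row=4, col=0), (row=5, col=1), (row=9, col=1), (row=10, col=2)
  Distance 9: (row=1, col=0), (row=9, col=0), (row=10, col=1)
  Distance 10: (row=10, col=0)
Total reachable: 62 (grid has 68 open cells total)

Answer: Reachable cells: 62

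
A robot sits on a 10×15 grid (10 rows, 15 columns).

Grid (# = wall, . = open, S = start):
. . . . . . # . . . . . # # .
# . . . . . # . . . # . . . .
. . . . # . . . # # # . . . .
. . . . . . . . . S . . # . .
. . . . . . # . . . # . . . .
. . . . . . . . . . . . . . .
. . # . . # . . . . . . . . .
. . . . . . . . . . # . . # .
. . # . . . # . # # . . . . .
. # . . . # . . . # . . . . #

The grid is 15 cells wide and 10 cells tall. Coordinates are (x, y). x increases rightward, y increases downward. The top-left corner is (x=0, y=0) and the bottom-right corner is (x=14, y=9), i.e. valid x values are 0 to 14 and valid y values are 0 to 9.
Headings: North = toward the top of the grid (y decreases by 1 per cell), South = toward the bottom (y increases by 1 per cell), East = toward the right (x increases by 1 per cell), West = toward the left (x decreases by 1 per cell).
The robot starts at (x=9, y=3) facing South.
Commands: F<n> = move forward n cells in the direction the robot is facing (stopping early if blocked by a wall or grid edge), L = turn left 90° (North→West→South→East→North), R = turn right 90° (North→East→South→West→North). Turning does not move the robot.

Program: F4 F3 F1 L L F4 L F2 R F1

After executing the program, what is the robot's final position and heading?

Answer: Final position: (x=7, y=2), facing North

Derivation:
Start: (x=9, y=3), facing South
  F4: move forward 4, now at (x=9, y=7)
  F3: move forward 0/3 (blocked), now at (x=9, y=7)
  F1: move forward 0/1 (blocked), now at (x=9, y=7)
  L: turn left, now facing East
  L: turn left, now facing North
  F4: move forward 4, now at (x=9, y=3)
  L: turn left, now facing West
  F2: move forward 2, now at (x=7, y=3)
  R: turn right, now facing North
  F1: move forward 1, now at (x=7, y=2)
Final: (x=7, y=2), facing North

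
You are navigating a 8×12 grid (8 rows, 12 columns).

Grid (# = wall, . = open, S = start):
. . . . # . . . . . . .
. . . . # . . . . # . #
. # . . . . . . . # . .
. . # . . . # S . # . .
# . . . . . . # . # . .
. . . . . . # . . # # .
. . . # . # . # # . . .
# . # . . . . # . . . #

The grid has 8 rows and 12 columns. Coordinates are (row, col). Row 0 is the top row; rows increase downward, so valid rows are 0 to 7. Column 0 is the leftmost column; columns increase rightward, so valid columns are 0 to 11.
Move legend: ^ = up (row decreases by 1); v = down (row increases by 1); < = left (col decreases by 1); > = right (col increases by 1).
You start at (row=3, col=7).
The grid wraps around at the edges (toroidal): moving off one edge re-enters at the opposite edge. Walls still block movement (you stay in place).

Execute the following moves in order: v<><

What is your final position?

Start: (row=3, col=7)
  v (down): blocked, stay at (row=3, col=7)
  < (left): blocked, stay at (row=3, col=7)
  > (right): (row=3, col=7) -> (row=3, col=8)
  < (left): (row=3, col=8) -> (row=3, col=7)
Final: (row=3, col=7)

Answer: Final position: (row=3, col=7)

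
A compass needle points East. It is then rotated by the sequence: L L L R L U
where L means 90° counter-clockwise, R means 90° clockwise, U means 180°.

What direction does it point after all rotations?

Answer: Final heading: North

Derivation:
Start: East
  L (left (90° counter-clockwise)) -> North
  L (left (90° counter-clockwise)) -> West
  L (left (90° counter-clockwise)) -> South
  R (right (90° clockwise)) -> West
  L (left (90° counter-clockwise)) -> South
  U (U-turn (180°)) -> North
Final: North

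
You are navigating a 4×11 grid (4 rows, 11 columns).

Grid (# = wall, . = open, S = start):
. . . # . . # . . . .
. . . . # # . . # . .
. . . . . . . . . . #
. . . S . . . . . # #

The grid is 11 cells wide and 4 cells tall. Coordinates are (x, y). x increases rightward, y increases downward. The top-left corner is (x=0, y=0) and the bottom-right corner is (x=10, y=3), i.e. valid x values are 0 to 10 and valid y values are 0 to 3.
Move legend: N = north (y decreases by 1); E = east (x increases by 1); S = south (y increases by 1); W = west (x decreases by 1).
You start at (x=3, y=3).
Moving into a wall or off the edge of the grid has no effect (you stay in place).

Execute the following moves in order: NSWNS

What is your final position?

Answer: Final position: (x=2, y=3)

Derivation:
Start: (x=3, y=3)
  N (north): (x=3, y=3) -> (x=3, y=2)
  S (south): (x=3, y=2) -> (x=3, y=3)
  W (west): (x=3, y=3) -> (x=2, y=3)
  N (north): (x=2, y=3) -> (x=2, y=2)
  S (south): (x=2, y=2) -> (x=2, y=3)
Final: (x=2, y=3)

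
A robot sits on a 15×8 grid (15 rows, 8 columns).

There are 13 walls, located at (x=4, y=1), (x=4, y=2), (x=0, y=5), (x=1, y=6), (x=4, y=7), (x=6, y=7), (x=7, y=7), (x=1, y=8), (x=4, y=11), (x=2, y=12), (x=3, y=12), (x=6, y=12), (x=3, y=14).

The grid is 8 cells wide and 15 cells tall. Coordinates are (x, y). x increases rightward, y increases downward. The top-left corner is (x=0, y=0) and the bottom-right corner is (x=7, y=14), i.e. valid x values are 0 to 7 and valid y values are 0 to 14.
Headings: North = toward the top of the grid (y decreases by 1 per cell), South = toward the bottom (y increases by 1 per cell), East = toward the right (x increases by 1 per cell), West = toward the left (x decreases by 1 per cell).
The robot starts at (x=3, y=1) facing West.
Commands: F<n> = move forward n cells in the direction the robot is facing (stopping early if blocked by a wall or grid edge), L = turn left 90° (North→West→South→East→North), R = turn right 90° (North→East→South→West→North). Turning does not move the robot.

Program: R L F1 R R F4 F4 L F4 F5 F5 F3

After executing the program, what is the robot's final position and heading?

Start: (x=3, y=1), facing West
  R: turn right, now facing North
  L: turn left, now facing West
  F1: move forward 1, now at (x=2, y=1)
  R: turn right, now facing North
  R: turn right, now facing East
  F4: move forward 1/4 (blocked), now at (x=3, y=1)
  F4: move forward 0/4 (blocked), now at (x=3, y=1)
  L: turn left, now facing North
  F4: move forward 1/4 (blocked), now at (x=3, y=0)
  F5: move forward 0/5 (blocked), now at (x=3, y=0)
  F5: move forward 0/5 (blocked), now at (x=3, y=0)
  F3: move forward 0/3 (blocked), now at (x=3, y=0)
Final: (x=3, y=0), facing North

Answer: Final position: (x=3, y=0), facing North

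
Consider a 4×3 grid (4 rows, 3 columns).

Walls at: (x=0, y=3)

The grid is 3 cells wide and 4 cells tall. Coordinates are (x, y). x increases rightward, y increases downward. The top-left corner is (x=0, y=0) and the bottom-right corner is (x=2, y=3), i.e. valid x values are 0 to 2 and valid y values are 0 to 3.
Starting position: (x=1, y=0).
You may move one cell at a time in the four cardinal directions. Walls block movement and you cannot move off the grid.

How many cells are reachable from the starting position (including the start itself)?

BFS flood-fill from (x=1, y=0):
  Distance 0: (x=1, y=0)
  Distance 1: (x=0, y=0), (x=2, y=0), (x=1, y=1)
  Distance 2: (x=0, y=1), (x=2, y=1), (x=1, y=2)
  Distance 3: (x=0, y=2), (x=2, y=2), (x=1, y=3)
  Distance 4: (x=2, y=3)
Total reachable: 11 (grid has 11 open cells total)

Answer: Reachable cells: 11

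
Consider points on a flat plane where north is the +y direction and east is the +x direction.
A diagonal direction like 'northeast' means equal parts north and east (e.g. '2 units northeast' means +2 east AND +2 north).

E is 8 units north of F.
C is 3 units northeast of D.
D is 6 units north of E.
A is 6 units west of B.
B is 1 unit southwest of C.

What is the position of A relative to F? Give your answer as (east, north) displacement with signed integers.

Place F at the origin (east=0, north=0).
  E is 8 units north of F: delta (east=+0, north=+8); E at (east=0, north=8).
  D is 6 units north of E: delta (east=+0, north=+6); D at (east=0, north=14).
  C is 3 units northeast of D: delta (east=+3, north=+3); C at (east=3, north=17).
  B is 1 unit southwest of C: delta (east=-1, north=-1); B at (east=2, north=16).
  A is 6 units west of B: delta (east=-6, north=+0); A at (east=-4, north=16).
Therefore A relative to F: (east=-4, north=16).

Answer: A is at (east=-4, north=16) relative to F.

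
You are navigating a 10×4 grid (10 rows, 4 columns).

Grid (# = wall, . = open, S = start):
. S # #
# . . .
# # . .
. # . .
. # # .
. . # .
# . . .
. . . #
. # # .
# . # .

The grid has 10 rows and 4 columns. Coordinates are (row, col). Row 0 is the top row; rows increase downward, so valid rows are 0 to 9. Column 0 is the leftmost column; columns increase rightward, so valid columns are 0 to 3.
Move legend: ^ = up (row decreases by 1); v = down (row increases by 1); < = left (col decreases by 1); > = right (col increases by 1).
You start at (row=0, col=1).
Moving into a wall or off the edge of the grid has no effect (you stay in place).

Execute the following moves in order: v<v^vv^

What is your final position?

Start: (row=0, col=1)
  v (down): (row=0, col=1) -> (row=1, col=1)
  < (left): blocked, stay at (row=1, col=1)
  v (down): blocked, stay at (row=1, col=1)
  ^ (up): (row=1, col=1) -> (row=0, col=1)
  v (down): (row=0, col=1) -> (row=1, col=1)
  v (down): blocked, stay at (row=1, col=1)
  ^ (up): (row=1, col=1) -> (row=0, col=1)
Final: (row=0, col=1)

Answer: Final position: (row=0, col=1)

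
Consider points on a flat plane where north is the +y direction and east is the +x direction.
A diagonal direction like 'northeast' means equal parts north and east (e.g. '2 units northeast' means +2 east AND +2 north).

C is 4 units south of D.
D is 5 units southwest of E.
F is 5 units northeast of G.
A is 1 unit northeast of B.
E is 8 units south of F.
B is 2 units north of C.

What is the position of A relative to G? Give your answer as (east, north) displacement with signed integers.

Place G at the origin (east=0, north=0).
  F is 5 units northeast of G: delta (east=+5, north=+5); F at (east=5, north=5).
  E is 8 units south of F: delta (east=+0, north=-8); E at (east=5, north=-3).
  D is 5 units southwest of E: delta (east=-5, north=-5); D at (east=0, north=-8).
  C is 4 units south of D: delta (east=+0, north=-4); C at (east=0, north=-12).
  B is 2 units north of C: delta (east=+0, north=+2); B at (east=0, north=-10).
  A is 1 unit northeast of B: delta (east=+1, north=+1); A at (east=1, north=-9).
Therefore A relative to G: (east=1, north=-9).

Answer: A is at (east=1, north=-9) relative to G.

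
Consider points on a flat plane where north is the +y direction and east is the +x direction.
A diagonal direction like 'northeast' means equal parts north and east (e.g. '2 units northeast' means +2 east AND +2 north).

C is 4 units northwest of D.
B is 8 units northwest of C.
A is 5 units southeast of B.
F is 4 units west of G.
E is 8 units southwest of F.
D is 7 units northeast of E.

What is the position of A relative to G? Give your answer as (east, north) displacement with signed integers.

Place G at the origin (east=0, north=0).
  F is 4 units west of G: delta (east=-4, north=+0); F at (east=-4, north=0).
  E is 8 units southwest of F: delta (east=-8, north=-8); E at (east=-12, north=-8).
  D is 7 units northeast of E: delta (east=+7, north=+7); D at (east=-5, north=-1).
  C is 4 units northwest of D: delta (east=-4, north=+4); C at (east=-9, north=3).
  B is 8 units northwest of C: delta (east=-8, north=+8); B at (east=-17, north=11).
  A is 5 units southeast of B: delta (east=+5, north=-5); A at (east=-12, north=6).
Therefore A relative to G: (east=-12, north=6).

Answer: A is at (east=-12, north=6) relative to G.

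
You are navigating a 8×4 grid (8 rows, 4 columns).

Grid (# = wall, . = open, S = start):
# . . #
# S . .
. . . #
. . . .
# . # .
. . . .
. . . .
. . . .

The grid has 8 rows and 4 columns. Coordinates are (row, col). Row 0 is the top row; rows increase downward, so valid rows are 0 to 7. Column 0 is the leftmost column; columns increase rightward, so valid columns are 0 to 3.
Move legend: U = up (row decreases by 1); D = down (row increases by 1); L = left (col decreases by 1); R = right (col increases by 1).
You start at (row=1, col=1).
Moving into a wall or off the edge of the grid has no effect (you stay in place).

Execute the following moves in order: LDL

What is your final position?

Answer: Final position: (row=2, col=0)

Derivation:
Start: (row=1, col=1)
  L (left): blocked, stay at (row=1, col=1)
  D (down): (row=1, col=1) -> (row=2, col=1)
  L (left): (row=2, col=1) -> (row=2, col=0)
Final: (row=2, col=0)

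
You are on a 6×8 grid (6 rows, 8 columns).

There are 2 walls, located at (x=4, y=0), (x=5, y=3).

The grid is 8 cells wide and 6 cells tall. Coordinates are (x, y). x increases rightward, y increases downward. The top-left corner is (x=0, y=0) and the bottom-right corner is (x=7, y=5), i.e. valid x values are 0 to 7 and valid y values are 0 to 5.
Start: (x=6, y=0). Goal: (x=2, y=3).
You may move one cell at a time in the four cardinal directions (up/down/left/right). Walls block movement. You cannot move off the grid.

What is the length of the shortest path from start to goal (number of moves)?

BFS from (x=6, y=0) until reaching (x=2, y=3):
  Distance 0: (x=6, y=0)
  Distance 1: (x=5, y=0), (x=7, y=0), (x=6, y=1)
  Distance 2: (x=5, y=1), (x=7, y=1), (x=6, y=2)
  Distance 3: (x=4, y=1), (x=5, y=2), (x=7, y=2), (x=6, y=3)
  Distance 4: (x=3, y=1), (x=4, y=2), (x=7, y=3), (x=6, y=4)
  Distance 5: (x=3, y=0), (x=2, y=1), (x=3, y=2), (x=4, y=3), (x=5, y=4), (x=7, y=4), (x=6, y=5)
  Distance 6: (x=2, y=0), (x=1, y=1), (x=2, y=2), (x=3, y=3), (x=4, y=4), (x=5, y=5), (x=7, y=5)
  Distance 7: (x=1, y=0), (x=0, y=1), (x=1, y=2), (x=2, y=3), (x=3, y=4), (x=4, y=5)  <- goal reached here
One shortest path (7 moves): (x=6, y=0) -> (x=5, y=0) -> (x=5, y=1) -> (x=4, y=1) -> (x=3, y=1) -> (x=2, y=1) -> (x=2, y=2) -> (x=2, y=3)

Answer: Shortest path length: 7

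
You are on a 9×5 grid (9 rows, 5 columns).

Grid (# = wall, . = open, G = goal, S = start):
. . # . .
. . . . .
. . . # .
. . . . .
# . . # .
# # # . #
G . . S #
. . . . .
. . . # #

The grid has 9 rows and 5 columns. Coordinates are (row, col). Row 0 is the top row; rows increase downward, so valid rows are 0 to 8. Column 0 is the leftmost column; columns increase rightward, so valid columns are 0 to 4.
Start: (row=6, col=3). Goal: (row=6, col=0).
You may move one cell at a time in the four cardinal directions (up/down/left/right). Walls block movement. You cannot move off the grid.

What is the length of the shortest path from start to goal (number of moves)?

BFS from (row=6, col=3) until reaching (row=6, col=0):
  Distance 0: (row=6, col=3)
  Distance 1: (row=5, col=3), (row=6, col=2), (row=7, col=3)
  Distance 2: (row=6, col=1), (row=7, col=2), (row=7, col=4)
  Distance 3: (row=6, col=0), (row=7, col=1), (row=8, col=2)  <- goal reached here
One shortest path (3 moves): (row=6, col=3) -> (row=6, col=2) -> (row=6, col=1) -> (row=6, col=0)

Answer: Shortest path length: 3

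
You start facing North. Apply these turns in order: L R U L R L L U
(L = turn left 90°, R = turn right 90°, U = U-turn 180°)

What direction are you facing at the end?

Answer: Final heading: South

Derivation:
Start: North
  L (left (90° counter-clockwise)) -> West
  R (right (90° clockwise)) -> North
  U (U-turn (180°)) -> South
  L (left (90° counter-clockwise)) -> East
  R (right (90° clockwise)) -> South
  L (left (90° counter-clockwise)) -> East
  L (left (90° counter-clockwise)) -> North
  U (U-turn (180°)) -> South
Final: South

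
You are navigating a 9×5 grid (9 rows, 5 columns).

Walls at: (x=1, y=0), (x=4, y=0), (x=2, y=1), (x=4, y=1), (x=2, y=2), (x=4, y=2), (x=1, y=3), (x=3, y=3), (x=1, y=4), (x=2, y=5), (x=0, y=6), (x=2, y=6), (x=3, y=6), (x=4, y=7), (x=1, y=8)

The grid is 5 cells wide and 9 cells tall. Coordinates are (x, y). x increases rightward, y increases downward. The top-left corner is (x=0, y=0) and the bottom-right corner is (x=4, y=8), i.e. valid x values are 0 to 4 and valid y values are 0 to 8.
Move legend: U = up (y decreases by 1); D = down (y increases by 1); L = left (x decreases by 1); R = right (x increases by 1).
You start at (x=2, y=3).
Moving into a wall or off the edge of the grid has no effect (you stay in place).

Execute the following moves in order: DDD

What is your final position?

Start: (x=2, y=3)
  D (down): (x=2, y=3) -> (x=2, y=4)
  D (down): blocked, stay at (x=2, y=4)
  D (down): blocked, stay at (x=2, y=4)
Final: (x=2, y=4)

Answer: Final position: (x=2, y=4)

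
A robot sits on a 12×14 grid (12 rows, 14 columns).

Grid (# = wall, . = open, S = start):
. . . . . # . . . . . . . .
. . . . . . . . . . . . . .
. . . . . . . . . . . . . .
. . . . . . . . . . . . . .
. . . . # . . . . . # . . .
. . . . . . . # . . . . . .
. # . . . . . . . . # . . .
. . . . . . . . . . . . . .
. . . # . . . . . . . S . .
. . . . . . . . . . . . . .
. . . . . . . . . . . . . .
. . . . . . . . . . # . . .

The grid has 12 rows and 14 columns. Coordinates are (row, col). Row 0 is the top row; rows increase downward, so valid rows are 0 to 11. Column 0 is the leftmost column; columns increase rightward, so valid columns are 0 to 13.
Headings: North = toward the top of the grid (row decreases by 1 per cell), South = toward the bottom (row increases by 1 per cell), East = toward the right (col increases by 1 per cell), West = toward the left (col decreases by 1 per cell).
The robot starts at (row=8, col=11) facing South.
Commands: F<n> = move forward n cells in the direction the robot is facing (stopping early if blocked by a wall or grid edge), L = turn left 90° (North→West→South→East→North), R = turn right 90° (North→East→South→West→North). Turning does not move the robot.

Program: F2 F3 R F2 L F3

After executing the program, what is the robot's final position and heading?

Answer: Final position: (row=11, col=11), facing South

Derivation:
Start: (row=8, col=11), facing South
  F2: move forward 2, now at (row=10, col=11)
  F3: move forward 1/3 (blocked), now at (row=11, col=11)
  R: turn right, now facing West
  F2: move forward 0/2 (blocked), now at (row=11, col=11)
  L: turn left, now facing South
  F3: move forward 0/3 (blocked), now at (row=11, col=11)
Final: (row=11, col=11), facing South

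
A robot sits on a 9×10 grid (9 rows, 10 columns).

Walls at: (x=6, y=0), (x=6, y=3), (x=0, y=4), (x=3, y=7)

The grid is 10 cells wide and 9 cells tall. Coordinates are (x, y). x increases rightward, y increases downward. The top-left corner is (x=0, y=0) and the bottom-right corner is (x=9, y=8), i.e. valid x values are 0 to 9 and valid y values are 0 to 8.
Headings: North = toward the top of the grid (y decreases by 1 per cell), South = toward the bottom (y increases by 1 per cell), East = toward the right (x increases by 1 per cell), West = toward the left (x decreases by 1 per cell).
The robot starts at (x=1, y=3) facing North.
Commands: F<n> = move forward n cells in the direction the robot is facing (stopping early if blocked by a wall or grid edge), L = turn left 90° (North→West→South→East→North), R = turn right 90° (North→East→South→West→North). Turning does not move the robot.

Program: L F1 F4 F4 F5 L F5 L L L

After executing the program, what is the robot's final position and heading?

Answer: Final position: (x=0, y=3), facing West

Derivation:
Start: (x=1, y=3), facing North
  L: turn left, now facing West
  F1: move forward 1, now at (x=0, y=3)
  F4: move forward 0/4 (blocked), now at (x=0, y=3)
  F4: move forward 0/4 (blocked), now at (x=0, y=3)
  F5: move forward 0/5 (blocked), now at (x=0, y=3)
  L: turn left, now facing South
  F5: move forward 0/5 (blocked), now at (x=0, y=3)
  L: turn left, now facing East
  L: turn left, now facing North
  L: turn left, now facing West
Final: (x=0, y=3), facing West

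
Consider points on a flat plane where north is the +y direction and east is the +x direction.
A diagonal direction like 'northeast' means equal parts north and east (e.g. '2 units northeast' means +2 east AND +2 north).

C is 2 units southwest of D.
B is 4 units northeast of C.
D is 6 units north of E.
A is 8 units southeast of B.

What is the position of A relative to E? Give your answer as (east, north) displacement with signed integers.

Place E at the origin (east=0, north=0).
  D is 6 units north of E: delta (east=+0, north=+6); D at (east=0, north=6).
  C is 2 units southwest of D: delta (east=-2, north=-2); C at (east=-2, north=4).
  B is 4 units northeast of C: delta (east=+4, north=+4); B at (east=2, north=8).
  A is 8 units southeast of B: delta (east=+8, north=-8); A at (east=10, north=0).
Therefore A relative to E: (east=10, north=0).

Answer: A is at (east=10, north=0) relative to E.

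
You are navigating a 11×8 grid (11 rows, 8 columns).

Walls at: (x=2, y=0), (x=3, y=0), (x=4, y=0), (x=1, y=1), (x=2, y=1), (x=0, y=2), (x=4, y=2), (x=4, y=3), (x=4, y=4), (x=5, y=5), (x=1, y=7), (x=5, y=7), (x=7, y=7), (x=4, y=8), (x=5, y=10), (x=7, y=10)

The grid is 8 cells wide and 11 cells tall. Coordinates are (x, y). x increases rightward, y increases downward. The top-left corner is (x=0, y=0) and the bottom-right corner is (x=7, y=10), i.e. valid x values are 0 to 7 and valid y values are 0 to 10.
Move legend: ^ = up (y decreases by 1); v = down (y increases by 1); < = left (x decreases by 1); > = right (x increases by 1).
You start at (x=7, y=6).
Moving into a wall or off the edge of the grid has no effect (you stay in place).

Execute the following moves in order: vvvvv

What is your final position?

Start: (x=7, y=6)
  [×5]v (down): blocked, stay at (x=7, y=6)
Final: (x=7, y=6)

Answer: Final position: (x=7, y=6)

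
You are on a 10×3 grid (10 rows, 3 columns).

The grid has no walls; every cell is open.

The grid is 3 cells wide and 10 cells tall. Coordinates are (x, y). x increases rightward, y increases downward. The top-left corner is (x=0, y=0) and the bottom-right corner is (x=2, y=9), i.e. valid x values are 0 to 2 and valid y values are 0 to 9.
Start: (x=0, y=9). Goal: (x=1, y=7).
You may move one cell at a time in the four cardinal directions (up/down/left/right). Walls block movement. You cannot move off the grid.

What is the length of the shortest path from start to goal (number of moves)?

BFS from (x=0, y=9) until reaching (x=1, y=7):
  Distance 0: (x=0, y=9)
  Distance 1: (x=0, y=8), (x=1, y=9)
  Distance 2: (x=0, y=7), (x=1, y=8), (x=2, y=9)
  Distance 3: (x=0, y=6), (x=1, y=7), (x=2, y=8)  <- goal reached here
One shortest path (3 moves): (x=0, y=9) -> (x=1, y=9) -> (x=1, y=8) -> (x=1, y=7)

Answer: Shortest path length: 3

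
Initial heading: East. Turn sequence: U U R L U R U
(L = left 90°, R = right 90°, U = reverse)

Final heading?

Start: East
  U (U-turn (180°)) -> West
  U (U-turn (180°)) -> East
  R (right (90° clockwise)) -> South
  L (left (90° counter-clockwise)) -> East
  U (U-turn (180°)) -> West
  R (right (90° clockwise)) -> North
  U (U-turn (180°)) -> South
Final: South

Answer: Final heading: South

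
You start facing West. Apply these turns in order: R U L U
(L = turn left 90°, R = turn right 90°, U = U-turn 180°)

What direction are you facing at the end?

Start: West
  R (right (90° clockwise)) -> North
  U (U-turn (180°)) -> South
  L (left (90° counter-clockwise)) -> East
  U (U-turn (180°)) -> West
Final: West

Answer: Final heading: West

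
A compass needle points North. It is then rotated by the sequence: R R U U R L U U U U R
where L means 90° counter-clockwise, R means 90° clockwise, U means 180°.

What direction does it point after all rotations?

Start: North
  R (right (90° clockwise)) -> East
  R (right (90° clockwise)) -> South
  U (U-turn (180°)) -> North
  U (U-turn (180°)) -> South
  R (right (90° clockwise)) -> West
  L (left (90° counter-clockwise)) -> South
  U (U-turn (180°)) -> North
  U (U-turn (180°)) -> South
  U (U-turn (180°)) -> North
  U (U-turn (180°)) -> South
  R (right (90° clockwise)) -> West
Final: West

Answer: Final heading: West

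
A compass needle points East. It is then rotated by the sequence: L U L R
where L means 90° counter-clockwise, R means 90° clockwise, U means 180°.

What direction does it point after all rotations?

Answer: Final heading: South

Derivation:
Start: East
  L (left (90° counter-clockwise)) -> North
  U (U-turn (180°)) -> South
  L (left (90° counter-clockwise)) -> East
  R (right (90° clockwise)) -> South
Final: South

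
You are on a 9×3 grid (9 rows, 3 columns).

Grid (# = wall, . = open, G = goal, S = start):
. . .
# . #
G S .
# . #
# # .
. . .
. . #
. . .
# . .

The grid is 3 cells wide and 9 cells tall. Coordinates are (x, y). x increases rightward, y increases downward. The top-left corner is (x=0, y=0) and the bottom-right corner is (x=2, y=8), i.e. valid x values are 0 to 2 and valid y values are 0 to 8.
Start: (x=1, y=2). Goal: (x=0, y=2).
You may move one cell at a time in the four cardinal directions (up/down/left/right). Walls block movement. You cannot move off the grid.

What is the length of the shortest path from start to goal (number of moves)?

BFS from (x=1, y=2) until reaching (x=0, y=2):
  Distance 0: (x=1, y=2)
  Distance 1: (x=1, y=1), (x=0, y=2), (x=2, y=2), (x=1, y=3)  <- goal reached here
One shortest path (1 moves): (x=1, y=2) -> (x=0, y=2)

Answer: Shortest path length: 1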